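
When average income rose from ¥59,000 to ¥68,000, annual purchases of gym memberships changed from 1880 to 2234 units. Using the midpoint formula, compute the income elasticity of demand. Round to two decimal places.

1.21

ΔQ = 354, ΔI = 9000. Midpoints: Ī = 63,500, Q̄ = 2057.0.
ε_I = (ΔQ/ΔI)(Ī/Q̄) = (354/9000)(63500/2057.0).
ε_I > 0, so the good is normal.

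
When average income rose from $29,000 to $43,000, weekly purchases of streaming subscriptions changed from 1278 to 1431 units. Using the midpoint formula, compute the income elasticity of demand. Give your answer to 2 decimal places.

0.29

ΔQ = 153, ΔI = 14000. Midpoints: Ī = 36,000, Q̄ = 1354.5.
ε_I = (ΔQ/ΔI)(Ī/Q̄) = (153/14000)(36000/1354.5).
ε_I > 0, so the good is normal.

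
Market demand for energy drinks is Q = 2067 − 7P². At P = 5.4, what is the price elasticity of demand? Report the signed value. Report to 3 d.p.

-0.219

At P = 5.4, Q = 1862.880.
dQ/dP = −14P = -75.600.
ε = (dQ/dP)(P/Q) = (-75.600)(5.4/1862.880).
|ε| < 1, so demand is inelastic at this price.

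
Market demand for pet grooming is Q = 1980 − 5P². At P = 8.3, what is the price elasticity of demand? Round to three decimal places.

At P = 8.3, Q = 1635.550.
dQ/dP = −10P = -83.
ε = (dQ/dP)(P/Q) = (-83)(8.3/1635.550).
|ε| < 1, so demand is inelastic at this price.

-0.421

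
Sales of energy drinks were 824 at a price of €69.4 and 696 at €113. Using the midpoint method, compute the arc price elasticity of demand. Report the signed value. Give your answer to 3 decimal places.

ΔQ = 696 − 824 = -128; ΔP = 113 − 69.4 = 43.6.
Midpoints: P̄ = 91.20, Q̄ = 760.0.
ε = (ΔQ/ΔP)(P̄/Q̄) = (-128/43.6)(91.20/760.0).

-0.352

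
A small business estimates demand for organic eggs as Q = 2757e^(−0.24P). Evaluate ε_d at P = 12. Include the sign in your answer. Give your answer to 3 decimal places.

At P = 12, Q = 154.764.
dQ/dP = −0.24·2757e^(−0.24P) = −0.24Q = -37.143.
ε = (dQ/dP)(P/Q) = (-37.143)(12/154.764).
|ε| > 1, so demand is elastic at this price.

-2.880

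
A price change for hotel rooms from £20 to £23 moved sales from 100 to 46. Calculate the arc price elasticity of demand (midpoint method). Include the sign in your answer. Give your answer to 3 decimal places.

ΔQ = 46 − 100 = -54; ΔP = 23 − 20 = 3.
Midpoints: P̄ = 21.50, Q̄ = 73.0.
ε = (ΔQ/ΔP)(P̄/Q̄) = (-54/3)(21.50/73.0).

-5.301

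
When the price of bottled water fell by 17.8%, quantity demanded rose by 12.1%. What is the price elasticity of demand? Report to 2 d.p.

-0.68

ε = %ΔQ / %ΔP = (12.1)/(-17.8) = -0.680.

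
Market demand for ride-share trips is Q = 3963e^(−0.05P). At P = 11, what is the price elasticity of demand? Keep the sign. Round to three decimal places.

-0.550

At P = 11, Q = 2286.452.
dQ/dP = −0.05·3963e^(−0.05P) = −0.05Q = -114.323.
ε = (dQ/dP)(P/Q) = (-114.323)(11/2286.452).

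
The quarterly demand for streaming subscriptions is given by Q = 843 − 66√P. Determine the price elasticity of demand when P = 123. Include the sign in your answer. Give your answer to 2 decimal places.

At P = 123, Q = 111.025.
dQ/dP = −66/(2√P) = -2.976.
ε = (dQ/dP)(P/Q) = (-2.976)(123/111.025).

-3.30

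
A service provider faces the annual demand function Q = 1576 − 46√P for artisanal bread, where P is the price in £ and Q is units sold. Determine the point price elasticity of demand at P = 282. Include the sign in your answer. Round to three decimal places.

At P = 282, Q = 803.529.
dQ/dP = −46/(2√P) = -1.370.
ε = (dQ/dP)(P/Q) = (-1.370)(282/803.529).
|ε| < 1, so demand is inelastic at this price.

-0.481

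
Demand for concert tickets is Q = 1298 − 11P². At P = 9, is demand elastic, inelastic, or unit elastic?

Q = 407, dQ/dP = -198.
ε = (dQ/dP)(P/Q) ≈ -4.378.
|ε| = 4.38 > 1.

elastic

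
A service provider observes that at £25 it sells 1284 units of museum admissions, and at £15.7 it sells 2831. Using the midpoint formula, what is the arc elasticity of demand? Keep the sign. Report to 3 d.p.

-1.645

ΔQ = 2831 − 1284 = 1547; ΔP = 15.7 − 25 = -9.3.
Midpoints: P̄ = 20.35, Q̄ = 2057.5.
ε = (ΔQ/ΔP)(P̄/Q̄) = (1547/-9.3)(20.35/2057.5).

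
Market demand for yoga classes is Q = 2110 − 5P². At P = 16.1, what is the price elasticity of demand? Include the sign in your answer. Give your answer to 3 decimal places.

-3.185

At P = 16.1, Q = 813.950.
dQ/dP = −10P = -161.
ε = (dQ/dP)(P/Q) = (-161)(16.1/813.950).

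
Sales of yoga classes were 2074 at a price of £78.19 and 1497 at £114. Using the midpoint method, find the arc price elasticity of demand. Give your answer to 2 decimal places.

-0.87

ΔQ = 1497 − 2074 = -577; ΔP = 114 − 78.19 = 35.81.
Midpoints: P̄ = 96.09, Q̄ = 1785.5.
ε = (ΔQ/ΔP)(P̄/Q̄) = (-577/35.81)(96.09/1785.5).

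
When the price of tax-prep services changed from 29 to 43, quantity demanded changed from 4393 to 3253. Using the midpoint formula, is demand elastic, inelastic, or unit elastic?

Arc ε ≈ -0.767.
|ε| = 0.77 < 1.

inelastic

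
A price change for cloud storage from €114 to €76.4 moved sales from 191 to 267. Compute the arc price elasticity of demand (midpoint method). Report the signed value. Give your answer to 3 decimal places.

-0.840

ΔQ = 267 − 191 = 76; ΔP = 76.4 − 114 = -37.6.
Midpoints: P̄ = 95.20, Q̄ = 229.0.
ε = (ΔQ/ΔP)(P̄/Q̄) = (76/-37.6)(95.20/229.0).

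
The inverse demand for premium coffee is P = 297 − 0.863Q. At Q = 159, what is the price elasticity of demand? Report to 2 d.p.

At Q = 159, P = 297 − 0.863(159) = 159.78.
dP/dQ = −0.863, so dQ/dP = 1/(−0.863) = -1.159.
ε = (dQ/dP)(P/Q) = (-1.159)(159.78/159).

-1.16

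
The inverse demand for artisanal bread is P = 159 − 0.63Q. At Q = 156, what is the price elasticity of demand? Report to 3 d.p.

-0.618

At Q = 156, P = 159 − 0.63(156) = 60.72.
dP/dQ = −0.63, so dQ/dP = 1/(−0.63) = -1.587.
ε = (dQ/dP)(P/Q) = (-1.587)(60.72/156).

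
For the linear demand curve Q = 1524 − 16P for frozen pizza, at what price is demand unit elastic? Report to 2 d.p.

For linear demand Q = a − bP, ε = −bP/(a − bP). |ε| = 1 when bP = a − bP, i.e. P = a/(2b).
P = 1524/(2·16) = 1524/32 = 47.6250.

47.63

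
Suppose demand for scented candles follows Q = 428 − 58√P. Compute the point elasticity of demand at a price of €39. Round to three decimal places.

-2.753

At P = 39, Q = 65.790.
dQ/dP = −58/(2√P) = -4.644.
ε = (dQ/dP)(P/Q) = (-4.644)(39/65.790).
|ε| > 1, so demand is elastic at this price.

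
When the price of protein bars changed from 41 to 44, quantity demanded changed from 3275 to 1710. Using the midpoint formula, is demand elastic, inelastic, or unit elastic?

Arc ε ≈ -8.895.
|ε| = 8.90 > 1.

elastic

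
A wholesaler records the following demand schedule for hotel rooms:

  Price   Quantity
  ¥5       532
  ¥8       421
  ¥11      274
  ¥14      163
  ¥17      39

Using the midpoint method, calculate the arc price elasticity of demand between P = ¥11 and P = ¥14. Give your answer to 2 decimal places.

-2.12

At P = 11, Q = 274; at P = 14, Q = 163.
ΔQ = -111, ΔP = 3. Midpoints: P̄ = 12.50, Q̄ = 218.5.
ε = (ΔQ/ΔP)(P̄/Q̄) = (-111/3)(12.50/218.5).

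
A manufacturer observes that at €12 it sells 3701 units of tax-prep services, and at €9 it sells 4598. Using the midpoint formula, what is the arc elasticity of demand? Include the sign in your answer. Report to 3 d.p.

-0.757

ΔQ = 4598 − 3701 = 897; ΔP = 9 − 12 = -3.
Midpoints: P̄ = 10.50, Q̄ = 4149.5.
ε = (ΔQ/ΔP)(P̄/Q̄) = (897/-3)(10.50/4149.5).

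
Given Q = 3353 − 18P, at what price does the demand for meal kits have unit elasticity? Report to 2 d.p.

For linear demand Q = a − bP, ε = −bP/(a − bP). |ε| = 1 when bP = a − bP, i.e. P = a/(2b).
P = 3353/(2·18) = 3353/36 = 93.1389.

93.14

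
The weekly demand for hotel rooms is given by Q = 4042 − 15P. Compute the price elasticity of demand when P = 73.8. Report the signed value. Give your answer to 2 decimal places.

-0.38

At P = 73.8, Q = 2935.
dQ/dP = −15.
ε = (dQ/dP)(P/Q) = (-15)(73.8/2935).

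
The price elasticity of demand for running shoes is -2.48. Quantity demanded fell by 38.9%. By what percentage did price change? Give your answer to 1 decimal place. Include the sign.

15.7%

%ΔP ≈ %ΔQ / ε = (-38.9%)/(-2.48) = 15.69%.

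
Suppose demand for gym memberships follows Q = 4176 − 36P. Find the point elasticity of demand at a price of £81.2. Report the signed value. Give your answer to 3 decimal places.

At P = 81.2, Q = 1252.800.
dQ/dP = −36.
ε = (dQ/dP)(P/Q) = (-36)(81.2/1252.800).

-2.333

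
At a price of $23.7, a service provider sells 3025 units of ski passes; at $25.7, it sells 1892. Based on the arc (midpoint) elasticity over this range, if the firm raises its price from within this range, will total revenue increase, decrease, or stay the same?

decrease

Arc ε = (-1133/2)(24.70/2458.5) ≈ -5.691.
|ε| = 5.69 > 1, so demand is elastic. A price rise therefore reduces total revenue.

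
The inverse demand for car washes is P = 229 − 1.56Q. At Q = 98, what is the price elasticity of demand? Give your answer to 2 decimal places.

-0.50

At Q = 98, P = 229 − 1.56(98) = 76.12.
dP/dQ = −1.56, so dQ/dP = 1/(−1.56) = -0.641.
ε = (dQ/dP)(P/Q) = (-0.641)(76.12/98).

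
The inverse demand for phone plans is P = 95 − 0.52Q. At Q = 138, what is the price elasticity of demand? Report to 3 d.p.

-0.324

At Q = 138, P = 95 − 0.52(138) = 23.24.
dP/dQ = −0.52, so dQ/dP = 1/(−0.52) = -1.923.
ε = (dQ/dP)(P/Q) = (-1.923)(23.24/138).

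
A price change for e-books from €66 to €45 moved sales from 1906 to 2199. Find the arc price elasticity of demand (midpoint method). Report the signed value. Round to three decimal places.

ΔQ = 2199 − 1906 = 293; ΔP = 45 − 66 = -21.
Midpoints: P̄ = 55.50, Q̄ = 2052.5.
ε = (ΔQ/ΔP)(P̄/Q̄) = (293/-21)(55.50/2052.5).

-0.377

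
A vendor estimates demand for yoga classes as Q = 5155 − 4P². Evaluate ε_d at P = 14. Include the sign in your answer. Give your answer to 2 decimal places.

At P = 14, Q = 4371.
dQ/dP = −8P = -112.
ε = (dQ/dP)(P/Q) = (-112)(14/4371).

-0.36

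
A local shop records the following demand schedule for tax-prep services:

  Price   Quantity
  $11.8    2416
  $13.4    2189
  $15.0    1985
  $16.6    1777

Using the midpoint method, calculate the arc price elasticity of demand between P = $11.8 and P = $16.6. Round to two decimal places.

At P = 11.8, Q = 2416; at P = 16.6, Q = 1777.
ΔQ = -639, ΔP = 4.8. Midpoints: P̄ = 14.20, Q̄ = 2096.5.
ε = (ΔQ/ΔP)(P̄/Q̄) = (-639/4.8)(14.20/2096.5).

-0.90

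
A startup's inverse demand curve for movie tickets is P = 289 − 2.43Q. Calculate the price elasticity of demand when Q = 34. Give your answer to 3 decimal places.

-2.498

At Q = 34, P = 289 − 2.43(34) = 206.38.
dP/dQ = −2.43, so dQ/dP = 1/(−2.43) = -0.412.
ε = (dQ/dP)(P/Q) = (-0.412)(206.38/34).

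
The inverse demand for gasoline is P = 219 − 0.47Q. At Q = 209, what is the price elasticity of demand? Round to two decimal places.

-1.23

At Q = 209, P = 219 − 0.47(209) = 120.77.
dP/dQ = −0.47, so dQ/dP = 1/(−0.47) = -2.128.
ε = (dQ/dP)(P/Q) = (-2.128)(120.77/209).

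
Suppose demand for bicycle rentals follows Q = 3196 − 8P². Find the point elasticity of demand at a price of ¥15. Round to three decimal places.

At P = 15, Q = 1396.
dQ/dP = −16P = -240.
ε = (dQ/dP)(P/Q) = (-240)(15/1396).
|ε| > 1, so demand is elastic at this price.

-2.579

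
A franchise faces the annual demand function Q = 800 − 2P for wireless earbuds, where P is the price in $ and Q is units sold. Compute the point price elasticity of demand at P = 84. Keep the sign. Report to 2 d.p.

At P = 84, Q = 632.
dQ/dP = −2.
ε = (dQ/dP)(P/Q) = (-2)(84/632).

-0.27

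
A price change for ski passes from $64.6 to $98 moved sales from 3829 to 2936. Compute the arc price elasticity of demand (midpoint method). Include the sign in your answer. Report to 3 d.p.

-0.643

ΔQ = 2936 − 3829 = -893; ΔP = 98 − 64.6 = 33.4.
Midpoints: P̄ = 81.30, Q̄ = 3382.5.
ε = (ΔQ/ΔP)(P̄/Q̄) = (-893/33.4)(81.30/3382.5).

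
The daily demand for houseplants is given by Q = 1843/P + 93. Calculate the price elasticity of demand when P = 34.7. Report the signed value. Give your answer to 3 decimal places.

-0.364

At P = 34.7, Q = 146.112.
dQ/dP = −1843/P² = -1.531.
ε = (dQ/dP)(P/Q) = (-1.531)(34.7/146.112).
|ε| < 1, so demand is inelastic at this price.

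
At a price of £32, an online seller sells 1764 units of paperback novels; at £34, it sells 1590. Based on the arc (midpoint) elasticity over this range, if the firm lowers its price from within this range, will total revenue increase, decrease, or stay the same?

Arc ε = (-174/2)(33.00/1677.0) ≈ -1.712.
|ε| = 1.71 > 1, so demand is elastic. A price cut therefore raises total revenue.

increase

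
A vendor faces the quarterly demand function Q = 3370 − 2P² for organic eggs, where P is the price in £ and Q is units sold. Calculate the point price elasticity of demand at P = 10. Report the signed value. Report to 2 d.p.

At P = 10, Q = 3170.
dQ/dP = −4P = -40.
ε = (dQ/dP)(P/Q) = (-40)(10/3170).

-0.13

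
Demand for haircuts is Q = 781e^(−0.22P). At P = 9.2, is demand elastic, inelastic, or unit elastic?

Q = 103.190, dQ/dP = -22.702.
ε = (dQ/dP)(P/Q) ≈ -2.024.
|ε| = 2.02 > 1.

elastic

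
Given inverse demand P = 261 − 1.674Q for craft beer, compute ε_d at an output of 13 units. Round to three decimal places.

At Q = 13, P = 261 − 1.674(13) = 239.24.
dP/dQ = −1.674, so dQ/dP = 1/(−1.674) = -0.597.
ε = (dQ/dP)(P/Q) = (-0.597)(239.24/13).

-10.993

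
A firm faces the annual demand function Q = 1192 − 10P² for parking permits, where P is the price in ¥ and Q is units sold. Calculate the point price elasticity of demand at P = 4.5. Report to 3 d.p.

At P = 4.5, Q = 989.500.
dQ/dP = −20P = -90.
ε = (dQ/dP)(P/Q) = (-90)(4.5/989.500).

-0.409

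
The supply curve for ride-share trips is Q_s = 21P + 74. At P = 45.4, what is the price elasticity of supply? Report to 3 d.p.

At P = 45.4, Q_s = 1027.40.
dQ_s/dP = 21.
ε_s = (dQ_s/dP)(P/Q_s) = (21)(45.4/1027.40).

0.928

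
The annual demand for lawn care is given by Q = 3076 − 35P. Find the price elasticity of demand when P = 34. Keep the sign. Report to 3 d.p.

-0.631

At P = 34, Q = 1886.
dQ/dP = −35.
ε = (dQ/dP)(P/Q) = (-35)(34/1886).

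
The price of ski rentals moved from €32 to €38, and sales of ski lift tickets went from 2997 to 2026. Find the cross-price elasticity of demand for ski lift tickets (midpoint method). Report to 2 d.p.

-2.26

ΔQ_x = 2026 − 2997 = -971; ΔP_y = 38 − 32 = 6.
Midpoints: P̄_y = 35.00, Q̄_x = 2511.5.
ε_xy = (ΔQ_x/ΔP_y)(P̄_y/Q̄_x) = (-971/6)(35.00/2511.5).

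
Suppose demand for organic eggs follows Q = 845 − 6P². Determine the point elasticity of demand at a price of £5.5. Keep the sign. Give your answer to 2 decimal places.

At P = 5.5, Q = 663.500.
dQ/dP = −12P = -66.
ε = (dQ/dP)(P/Q) = (-66)(5.5/663.500).

-0.55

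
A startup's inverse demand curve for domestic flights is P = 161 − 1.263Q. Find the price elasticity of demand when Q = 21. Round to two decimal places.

-5.07

At Q = 21, P = 161 − 1.263(21) = 134.48.
dP/dQ = −1.263, so dQ/dP = 1/(−1.263) = -0.792.
ε = (dQ/dP)(P/Q) = (-0.792)(134.48/21).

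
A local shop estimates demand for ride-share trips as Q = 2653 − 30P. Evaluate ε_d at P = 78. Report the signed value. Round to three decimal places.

At P = 78, Q = 313.
dQ/dP = −30.
ε = (dQ/dP)(P/Q) = (-30)(78/313).
|ε| > 1, so demand is elastic at this price.

-7.476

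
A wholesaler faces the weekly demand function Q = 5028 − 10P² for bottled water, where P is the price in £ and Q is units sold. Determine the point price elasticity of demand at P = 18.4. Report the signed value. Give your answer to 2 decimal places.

At P = 18.4, Q = 1642.400.
dQ/dP = −20P = -368.
ε = (dQ/dP)(P/Q) = (-368)(18.4/1642.400).

-4.12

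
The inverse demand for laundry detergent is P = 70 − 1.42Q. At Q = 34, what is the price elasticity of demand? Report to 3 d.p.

-0.450

At Q = 34, P = 70 − 1.42(34) = 21.72.
dP/dQ = −1.42, so dQ/dP = 1/(−1.42) = -0.704.
ε = (dQ/dP)(P/Q) = (-0.704)(21.72/34).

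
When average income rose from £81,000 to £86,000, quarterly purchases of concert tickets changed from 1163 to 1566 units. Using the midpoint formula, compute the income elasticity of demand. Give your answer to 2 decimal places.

ΔQ = 403, ΔI = 5000. Midpoints: Ī = 83,500, Q̄ = 1364.5.
ε_I = (ΔQ/ΔI)(Ī/Q̄) = (403/5000)(83500/1364.5).

4.93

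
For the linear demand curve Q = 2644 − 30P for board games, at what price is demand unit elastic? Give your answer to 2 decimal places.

44.07

For linear demand Q = a − bP, ε = −bP/(a − bP). |ε| = 1 when bP = a − bP, i.e. P = a/(2b).
P = 2644/(2·30) = 2644/60 = 44.0667.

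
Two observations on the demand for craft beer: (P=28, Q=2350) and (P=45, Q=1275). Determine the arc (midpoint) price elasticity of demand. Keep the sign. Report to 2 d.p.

-1.27

ΔQ = 1275 − 2350 = -1075; ΔP = 45 − 28 = 17.
Midpoints: P̄ = 36.50, Q̄ = 1812.5.
ε = (ΔQ/ΔP)(P̄/Q̄) = (-1075/17)(36.50/1812.5).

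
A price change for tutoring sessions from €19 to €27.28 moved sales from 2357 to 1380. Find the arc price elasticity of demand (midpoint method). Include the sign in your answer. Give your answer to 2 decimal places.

ΔQ = 1380 − 2357 = -977; ΔP = 27.28 − 19 = 8.28.
Midpoints: P̄ = 23.14, Q̄ = 1868.5.
ε = (ΔQ/ΔP)(P̄/Q̄) = (-977/8.28)(23.14/1868.5).

-1.46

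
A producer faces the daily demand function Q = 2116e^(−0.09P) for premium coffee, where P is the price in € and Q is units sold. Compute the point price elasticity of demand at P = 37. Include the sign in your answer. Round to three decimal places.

-3.330

At P = 37, Q = 75.738.
dQ/dP = −0.09·2116e^(−0.09P) = −0.09Q = -6.816.
ε = (dQ/dP)(P/Q) = (-6.816)(37/75.738).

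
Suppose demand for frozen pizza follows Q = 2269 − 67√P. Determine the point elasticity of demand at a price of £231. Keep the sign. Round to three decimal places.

-0.407

At P = 231, Q = 1250.688.
dQ/dP = −67/(2√P) = -2.204.
ε = (dQ/dP)(P/Q) = (-2.204)(231/1250.688).
|ε| < 1, so demand is inelastic at this price.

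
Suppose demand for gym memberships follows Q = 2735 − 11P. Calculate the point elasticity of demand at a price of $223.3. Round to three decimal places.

-8.813

At P = 223.3, Q = 278.700.
dQ/dP = −11.
ε = (dQ/dP)(P/Q) = (-11)(223.3/278.700).
|ε| > 1, so demand is elastic at this price.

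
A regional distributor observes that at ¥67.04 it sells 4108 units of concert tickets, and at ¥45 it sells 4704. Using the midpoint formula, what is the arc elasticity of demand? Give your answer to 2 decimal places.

ΔQ = 4704 − 4108 = 596; ΔP = 45 − 67.04 = -22.04.
Midpoints: P̄ = 56.02, Q̄ = 4406.0.
ε = (ΔQ/ΔP)(P̄/Q̄) = (596/-22.04)(56.02/4406.0).

-0.34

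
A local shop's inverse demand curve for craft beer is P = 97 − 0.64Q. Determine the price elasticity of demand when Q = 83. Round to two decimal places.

At Q = 83, P = 97 − 0.64(83) = 43.88.
dP/dQ = −0.64, so dQ/dP = 1/(−0.64) = -1.562.
ε = (dQ/dP)(P/Q) = (-1.562)(43.88/83).

-0.83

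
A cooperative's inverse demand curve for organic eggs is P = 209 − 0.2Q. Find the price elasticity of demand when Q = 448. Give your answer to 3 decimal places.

At Q = 448, P = 209 − 0.2(448) = 119.40.
dP/dQ = −0.2, so dQ/dP = 1/(−0.2) = -5.000.
ε = (dQ/dP)(P/Q) = (-5.000)(119.40/448).

-1.333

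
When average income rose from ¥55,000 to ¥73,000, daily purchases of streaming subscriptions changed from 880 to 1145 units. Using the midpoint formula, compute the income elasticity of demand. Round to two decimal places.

0.93

ΔQ = 265, ΔI = 18000. Midpoints: Ī = 64,000, Q̄ = 1012.5.
ε_I = (ΔQ/ΔI)(Ī/Q̄) = (265/18000)(64000/1012.5).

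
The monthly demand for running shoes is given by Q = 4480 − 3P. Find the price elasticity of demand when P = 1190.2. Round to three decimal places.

At P = 1190.2, Q = 909.400.
dQ/dP = −3.
ε = (dQ/dP)(P/Q) = (-3)(1190.2/909.400).

-3.926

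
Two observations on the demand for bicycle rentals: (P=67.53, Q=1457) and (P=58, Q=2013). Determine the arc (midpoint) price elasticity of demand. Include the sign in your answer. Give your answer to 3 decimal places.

ΔQ = 2013 − 1457 = 556; ΔP = 58 − 67.53 = -9.53.
Midpoints: P̄ = 62.77, Q̄ = 1735.0.
ε = (ΔQ/ΔP)(P̄/Q̄) = (556/-9.53)(62.77/1735.0).

-2.111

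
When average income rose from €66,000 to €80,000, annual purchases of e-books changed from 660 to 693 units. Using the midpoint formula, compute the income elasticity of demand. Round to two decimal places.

0.25

ΔQ = 33, ΔI = 14000. Midpoints: Ī = 73,000, Q̄ = 676.5.
ε_I = (ΔQ/ΔI)(Ī/Q̄) = (33/14000)(73000/676.5).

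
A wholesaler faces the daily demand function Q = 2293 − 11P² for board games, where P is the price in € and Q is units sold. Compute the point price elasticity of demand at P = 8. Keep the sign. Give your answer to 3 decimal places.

-0.886

At P = 8, Q = 1589.
dQ/dP = −22P = -176.
ε = (dQ/dP)(P/Q) = (-176)(8/1589).
|ε| < 1, so demand is inelastic at this price.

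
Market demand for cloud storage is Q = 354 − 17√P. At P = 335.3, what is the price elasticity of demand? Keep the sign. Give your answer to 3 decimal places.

-3.644

At P = 335.3, Q = 42.710.
dQ/dP = −17/(2√P) = -0.464.
ε = (dQ/dP)(P/Q) = (-0.464)(335.3/42.710).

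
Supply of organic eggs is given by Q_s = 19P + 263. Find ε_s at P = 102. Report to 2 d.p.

At P = 102, Q_s = 2201.
dQ_s/dP = 19.
ε_s = (dQ_s/dP)(P/Q_s) = (19)(102/2201).

0.88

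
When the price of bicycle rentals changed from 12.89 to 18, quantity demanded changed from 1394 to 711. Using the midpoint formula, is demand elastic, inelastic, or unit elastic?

elastic

Arc ε ≈ -1.961.
|ε| = 1.96 > 1.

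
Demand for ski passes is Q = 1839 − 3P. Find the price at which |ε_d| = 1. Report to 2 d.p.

306.50

For linear demand Q = a − bP, ε = −bP/(a − bP). |ε| = 1 when bP = a − bP, i.e. P = a/(2b).
P = 1839/(2·3) = 1839/6 = 306.5000.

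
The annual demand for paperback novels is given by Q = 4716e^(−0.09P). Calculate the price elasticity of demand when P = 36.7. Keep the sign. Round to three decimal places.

-3.303

At P = 36.7, Q = 173.420.
dQ/dP = −0.09·4716e^(−0.09P) = −0.09Q = -15.608.
ε = (dQ/dP)(P/Q) = (-15.608)(36.7/173.420).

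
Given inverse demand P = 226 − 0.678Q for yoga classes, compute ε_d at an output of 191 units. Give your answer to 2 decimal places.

At Q = 191, P = 226 − 0.678(191) = 96.50.
dP/dQ = −0.678, so dQ/dP = 1/(−0.678) = -1.475.
ε = (dQ/dP)(P/Q) = (-1.475)(96.50/191).

-0.75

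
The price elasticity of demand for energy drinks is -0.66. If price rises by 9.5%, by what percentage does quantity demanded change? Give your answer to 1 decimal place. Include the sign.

-6.3%

%ΔQ ≈ ε × %ΔP = (-0.66)(9.5%) = -6.27%.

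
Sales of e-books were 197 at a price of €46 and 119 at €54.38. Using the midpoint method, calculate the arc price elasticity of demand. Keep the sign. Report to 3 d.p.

ΔQ = 119 − 197 = -78; ΔP = 54.38 − 46 = 8.38.
Midpoints: P̄ = 50.19, Q̄ = 158.0.
ε = (ΔQ/ΔP)(P̄/Q̄) = (-78/8.38)(50.19/158.0).

-2.957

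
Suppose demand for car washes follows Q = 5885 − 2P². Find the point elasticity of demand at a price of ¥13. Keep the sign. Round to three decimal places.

At P = 13, Q = 5547.
dQ/dP = −4P = -52.
ε = (dQ/dP)(P/Q) = (-52)(13/5547).
|ε| < 1, so demand is inelastic at this price.

-0.122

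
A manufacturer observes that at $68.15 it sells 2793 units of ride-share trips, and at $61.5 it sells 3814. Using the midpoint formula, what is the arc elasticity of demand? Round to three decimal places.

ΔQ = 3814 − 2793 = 1021; ΔP = 61.5 − 68.15 = -6.65.
Midpoints: P̄ = 64.83, Q̄ = 3303.5.
ε = (ΔQ/ΔP)(P̄/Q̄) = (1021/-6.65)(64.83/3303.5).

-3.013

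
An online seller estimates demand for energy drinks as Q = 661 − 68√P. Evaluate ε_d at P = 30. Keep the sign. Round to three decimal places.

At P = 30, Q = 288.549.
dQ/dP = −68/(2√P) = -6.208.
ε = (dQ/dP)(P/Q) = (-6.208)(30/288.549).
|ε| < 1, so demand is inelastic at this price.

-0.645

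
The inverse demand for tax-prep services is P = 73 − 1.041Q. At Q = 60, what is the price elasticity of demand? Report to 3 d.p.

At Q = 60, P = 73 − 1.041(60) = 10.54.
dP/dQ = −1.041, so dQ/dP = 1/(−1.041) = -0.961.
ε = (dQ/dP)(P/Q) = (-0.961)(10.54/60).

-0.169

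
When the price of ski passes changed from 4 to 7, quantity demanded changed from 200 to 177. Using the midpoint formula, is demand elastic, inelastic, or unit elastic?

Arc ε ≈ -0.224.
|ε| = 0.22 < 1.

inelastic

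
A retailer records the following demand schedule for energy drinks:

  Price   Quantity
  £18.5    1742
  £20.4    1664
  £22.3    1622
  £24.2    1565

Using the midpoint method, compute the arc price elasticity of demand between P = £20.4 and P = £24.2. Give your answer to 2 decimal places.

At P = 20.4, Q = 1664; at P = 24.2, Q = 1565.
ΔQ = -99, ΔP = 3.8. Midpoints: P̄ = 22.30, Q̄ = 1614.5.
ε = (ΔQ/ΔP)(P̄/Q̄) = (-99/3.8)(22.30/1614.5).

-0.36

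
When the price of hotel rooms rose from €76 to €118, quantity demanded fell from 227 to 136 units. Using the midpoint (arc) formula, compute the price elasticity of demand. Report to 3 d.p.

-1.158

ΔQ = 136 − 227 = -91; ΔP = 118 − 76 = 42.
Midpoints: P̄ = 97.00, Q̄ = 181.5.
ε = (ΔQ/ΔP)(P̄/Q̄) = (-91/42)(97.00/181.5).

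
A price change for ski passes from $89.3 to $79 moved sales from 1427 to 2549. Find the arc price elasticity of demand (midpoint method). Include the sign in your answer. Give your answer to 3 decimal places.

ΔQ = 2549 − 1427 = 1122; ΔP = 79 − 89.3 = -10.3.
Midpoints: P̄ = 84.15, Q̄ = 1988.0.
ε = (ΔQ/ΔP)(P̄/Q̄) = (1122/-10.3)(84.15/1988.0).

-4.611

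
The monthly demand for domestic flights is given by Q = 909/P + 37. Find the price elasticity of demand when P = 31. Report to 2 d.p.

At P = 31, Q = 66.323.
dQ/dP = −909/P² = -0.946.
ε = (dQ/dP)(P/Q) = (-0.946)(31/66.323).

-0.44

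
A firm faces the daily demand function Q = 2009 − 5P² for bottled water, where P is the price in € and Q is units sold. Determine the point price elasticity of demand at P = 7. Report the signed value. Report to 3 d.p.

At P = 7, Q = 1764.
dQ/dP = −10P = -70.
ε = (dQ/dP)(P/Q) = (-70)(7/1764).

-0.278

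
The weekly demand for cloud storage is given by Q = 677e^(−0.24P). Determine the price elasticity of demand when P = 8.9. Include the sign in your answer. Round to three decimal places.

-2.136

At P = 8.9, Q = 79.972.
dQ/dP = −0.24·677e^(−0.24P) = −0.24Q = -19.193.
ε = (dQ/dP)(P/Q) = (-19.193)(8.9/79.972).
|ε| > 1, so demand is elastic at this price.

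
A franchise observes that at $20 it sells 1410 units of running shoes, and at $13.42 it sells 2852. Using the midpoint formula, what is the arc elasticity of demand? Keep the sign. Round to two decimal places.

ΔQ = 2852 − 1410 = 1442; ΔP = 13.42 − 20 = -6.58.
Midpoints: P̄ = 16.71, Q̄ = 2131.0.
ε = (ΔQ/ΔP)(P̄/Q̄) = (1442/-6.58)(16.71/2131.0).

-1.72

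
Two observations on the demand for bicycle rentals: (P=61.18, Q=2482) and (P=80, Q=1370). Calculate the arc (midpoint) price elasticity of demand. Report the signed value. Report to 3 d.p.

-2.166

ΔQ = 1370 − 2482 = -1112; ΔP = 80 − 61.18 = 18.82.
Midpoints: P̄ = 70.59, Q̄ = 1926.0.
ε = (ΔQ/ΔP)(P̄/Q̄) = (-1112/18.82)(70.59/1926.0).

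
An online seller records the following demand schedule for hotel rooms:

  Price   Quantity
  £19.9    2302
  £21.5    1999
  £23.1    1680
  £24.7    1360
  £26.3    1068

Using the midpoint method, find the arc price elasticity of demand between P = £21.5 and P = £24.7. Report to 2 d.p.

-2.75

At P = 21.5, Q = 1999; at P = 24.7, Q = 1360.
ΔQ = -639, ΔP = 3.2. Midpoints: P̄ = 23.10, Q̄ = 1679.5.
ε = (ΔQ/ΔP)(P̄/Q̄) = (-639/3.2)(23.10/1679.5).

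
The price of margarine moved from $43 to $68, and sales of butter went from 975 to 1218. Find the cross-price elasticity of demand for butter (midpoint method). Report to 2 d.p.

ΔQ_x = 1218 − 975 = 243; ΔP_y = 68 − 43 = 25.
Midpoints: P̄_y = 55.50, Q̄_x = 1096.5.
ε_xy = (ΔQ_x/ΔP_y)(P̄_y/Q̄_x) = (243/25)(55.50/1096.5).

0.49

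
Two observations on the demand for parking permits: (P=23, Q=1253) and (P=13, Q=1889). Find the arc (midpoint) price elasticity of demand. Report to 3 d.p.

-0.729

ΔQ = 1889 − 1253 = 636; ΔP = 13 − 23 = -10.
Midpoints: P̄ = 18.00, Q̄ = 1571.0.
ε = (ΔQ/ΔP)(P̄/Q̄) = (636/-10)(18.00/1571.0).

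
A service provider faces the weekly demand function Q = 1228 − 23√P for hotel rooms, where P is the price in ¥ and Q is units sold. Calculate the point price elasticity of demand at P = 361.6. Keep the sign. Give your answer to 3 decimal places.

At P = 361.6, Q = 790.637.
dQ/dP = −23/(2√P) = -0.605.
ε = (dQ/dP)(P/Q) = (-0.605)(361.6/790.637).

-0.277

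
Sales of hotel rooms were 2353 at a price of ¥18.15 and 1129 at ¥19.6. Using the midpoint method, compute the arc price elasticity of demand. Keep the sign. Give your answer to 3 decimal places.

ΔQ = 1129 − 2353 = -1224; ΔP = 19.6 − 18.15 = 1.45.
Midpoints: P̄ = 18.88, Q̄ = 1741.0.
ε = (ΔQ/ΔP)(P̄/Q̄) = (-1224/1.45)(18.88/1741.0).

-9.152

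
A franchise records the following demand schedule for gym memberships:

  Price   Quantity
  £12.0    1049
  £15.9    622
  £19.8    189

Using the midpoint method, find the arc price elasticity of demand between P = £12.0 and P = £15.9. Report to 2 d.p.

-1.83

At P = 12.0, Q = 1049; at P = 15.9, Q = 622.
ΔQ = -427, ΔP = 3.9. Midpoints: P̄ = 13.95, Q̄ = 835.5.
ε = (ΔQ/ΔP)(P̄/Q̄) = (-427/3.9)(13.95/835.5).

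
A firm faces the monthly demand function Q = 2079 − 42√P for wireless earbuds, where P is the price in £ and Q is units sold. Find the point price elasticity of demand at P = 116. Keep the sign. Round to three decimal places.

-0.139

At P = 116, Q = 1626.646.
dQ/dP = −42/(2√P) = -1.950.
ε = (dQ/dP)(P/Q) = (-1.950)(116/1626.646).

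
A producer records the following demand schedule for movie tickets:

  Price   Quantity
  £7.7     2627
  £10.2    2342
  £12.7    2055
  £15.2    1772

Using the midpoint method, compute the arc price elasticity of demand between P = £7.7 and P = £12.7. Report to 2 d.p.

-0.50

At P = 7.7, Q = 2627; at P = 12.7, Q = 2055.
ΔQ = -572, ΔP = 5.0. Midpoints: P̄ = 10.20, Q̄ = 2341.0.
ε = (ΔQ/ΔP)(P̄/Q̄) = (-572/5.0)(10.20/2341.0).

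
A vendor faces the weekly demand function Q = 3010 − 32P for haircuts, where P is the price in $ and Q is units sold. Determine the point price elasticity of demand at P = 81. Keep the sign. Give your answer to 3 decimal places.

At P = 81, Q = 418.
dQ/dP = −32.
ε = (dQ/dP)(P/Q) = (-32)(81/418).

-6.201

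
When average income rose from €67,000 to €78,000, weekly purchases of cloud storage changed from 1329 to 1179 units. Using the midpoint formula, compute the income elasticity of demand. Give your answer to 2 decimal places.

ΔQ = -150, ΔI = 11000. Midpoints: Ī = 72,500, Q̄ = 1254.0.
ε_I = (ΔQ/ΔI)(Ī/Q̄) = (-150/11000)(72500/1254.0).
ε_I < 0, so the good is inferior.

-0.79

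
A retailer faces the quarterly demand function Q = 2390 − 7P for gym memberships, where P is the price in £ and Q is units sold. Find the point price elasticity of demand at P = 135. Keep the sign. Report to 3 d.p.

-0.654

At P = 135, Q = 1445.
dQ/dP = −7.
ε = (dQ/dP)(P/Q) = (-7)(135/1445).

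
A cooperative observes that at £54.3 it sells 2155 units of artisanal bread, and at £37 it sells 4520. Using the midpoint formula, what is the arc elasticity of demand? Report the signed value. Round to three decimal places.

ΔQ = 4520 − 2155 = 2365; ΔP = 37 − 54.3 = -17.3.
Midpoints: P̄ = 45.65, Q̄ = 3337.5.
ε = (ΔQ/ΔP)(P̄/Q̄) = (2365/-17.3)(45.65/3337.5).

-1.870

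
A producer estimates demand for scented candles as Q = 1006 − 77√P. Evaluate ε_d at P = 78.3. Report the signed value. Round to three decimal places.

-1.049

At P = 78.3, Q = 324.648.
dQ/dP = −77/(2√P) = -4.351.
ε = (dQ/dP)(P/Q) = (-4.351)(78.3/324.648).
|ε| > 1, so demand is elastic at this price.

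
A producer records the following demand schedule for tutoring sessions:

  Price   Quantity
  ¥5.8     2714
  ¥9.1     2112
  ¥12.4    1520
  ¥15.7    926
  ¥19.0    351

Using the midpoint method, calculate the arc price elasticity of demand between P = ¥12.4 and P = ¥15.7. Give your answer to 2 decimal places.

At P = 12.4, Q = 1520; at P = 15.7, Q = 926.
ΔQ = -594, ΔP = 3.3. Midpoints: P̄ = 14.05, Q̄ = 1223.0.
ε = (ΔQ/ΔP)(P̄/Q̄) = (-594/3.3)(14.05/1223.0).

-2.07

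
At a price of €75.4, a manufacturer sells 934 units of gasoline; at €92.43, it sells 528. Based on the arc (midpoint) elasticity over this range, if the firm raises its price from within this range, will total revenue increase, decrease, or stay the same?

decrease

Arc ε = (-406/17.03)(83.92/731.0) ≈ -2.737.
|ε| = 2.74 > 1, so demand is elastic. A price rise therefore reduces total revenue.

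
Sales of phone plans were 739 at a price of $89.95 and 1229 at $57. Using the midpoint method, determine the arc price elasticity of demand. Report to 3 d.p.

ΔQ = 1229 − 739 = 490; ΔP = 57 − 89.95 = -32.95.
Midpoints: P̄ = 73.47, Q̄ = 984.0.
ε = (ΔQ/ΔP)(P̄/Q̄) = (490/-32.95)(73.47/984.0).

-1.110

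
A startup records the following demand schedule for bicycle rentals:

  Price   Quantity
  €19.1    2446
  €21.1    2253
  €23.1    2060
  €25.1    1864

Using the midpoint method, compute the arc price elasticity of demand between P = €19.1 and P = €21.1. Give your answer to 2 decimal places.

At P = 19.1, Q = 2446; at P = 21.1, Q = 2253.
ΔQ = -193, ΔP = 2.0. Midpoints: P̄ = 20.10, Q̄ = 2349.5.
ε = (ΔQ/ΔP)(P̄/Q̄) = (-193/2.0)(20.10/2349.5).

-0.83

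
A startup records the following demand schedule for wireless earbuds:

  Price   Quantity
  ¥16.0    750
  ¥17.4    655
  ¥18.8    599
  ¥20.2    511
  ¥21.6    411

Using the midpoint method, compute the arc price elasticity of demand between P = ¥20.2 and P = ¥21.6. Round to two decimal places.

-3.24

At P = 20.2, Q = 511; at P = 21.6, Q = 411.
ΔQ = -100, ΔP = 1.4. Midpoints: P̄ = 20.90, Q̄ = 461.0.
ε = (ΔQ/ΔP)(P̄/Q̄) = (-100/1.4)(20.90/461.0).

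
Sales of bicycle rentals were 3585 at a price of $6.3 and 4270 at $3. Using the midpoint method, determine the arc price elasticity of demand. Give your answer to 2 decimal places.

ΔQ = 4270 − 3585 = 685; ΔP = 3 − 6.3 = -3.3.
Midpoints: P̄ = 4.65, Q̄ = 3927.5.
ε = (ΔQ/ΔP)(P̄/Q̄) = (685/-3.3)(4.65/3927.5).

-0.25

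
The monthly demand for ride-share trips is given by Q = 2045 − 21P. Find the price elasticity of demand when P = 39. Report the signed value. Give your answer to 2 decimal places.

-0.67

At P = 39, Q = 1226.
dQ/dP = −21.
ε = (dQ/dP)(P/Q) = (-21)(39/1226).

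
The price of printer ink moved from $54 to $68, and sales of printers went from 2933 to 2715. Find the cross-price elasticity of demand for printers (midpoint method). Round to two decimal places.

-0.34

ΔQ_x = 2715 − 2933 = -218; ΔP_y = 68 − 54 = 14.
Midpoints: P̄_y = 61.00, Q̄_x = 2824.0.
ε_xy = (ΔQ_x/ΔP_y)(P̄_y/Q̄_x) = (-218/14)(61.00/2824.0).
ε_xy < 0, so the goods are complements.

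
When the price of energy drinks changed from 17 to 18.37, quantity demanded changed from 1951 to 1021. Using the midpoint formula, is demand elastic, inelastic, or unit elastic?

elastic

Arc ε ≈ -8.079.
|ε| = 8.08 > 1.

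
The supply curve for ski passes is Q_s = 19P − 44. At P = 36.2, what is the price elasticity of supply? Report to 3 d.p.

At P = 36.2, Q_s = 643.80.
dQ_s/dP = 19.
ε_s = (dQ_s/dP)(P/Q_s) = (19)(36.2/643.80).

1.068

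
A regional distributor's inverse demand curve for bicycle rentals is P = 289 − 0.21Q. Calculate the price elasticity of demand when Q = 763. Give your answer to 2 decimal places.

At Q = 763, P = 289 − 0.21(763) = 128.77.
dP/dQ = −0.21, so dQ/dP = 1/(−0.21) = -4.762.
ε = (dQ/dP)(P/Q) = (-4.762)(128.77/763).

-0.80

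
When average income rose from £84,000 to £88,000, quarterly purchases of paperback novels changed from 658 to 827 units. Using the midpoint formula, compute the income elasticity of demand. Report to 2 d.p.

4.89

ΔQ = 169, ΔI = 4000. Midpoints: Ī = 86,000, Q̄ = 742.5.
ε_I = (ΔQ/ΔI)(Ī/Q̄) = (169/4000)(86000/742.5).
ε_I > 0, so the good is normal.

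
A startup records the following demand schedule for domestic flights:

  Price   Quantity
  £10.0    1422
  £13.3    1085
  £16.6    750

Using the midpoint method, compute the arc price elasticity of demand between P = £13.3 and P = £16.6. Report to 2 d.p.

At P = 13.3, Q = 1085; at P = 16.6, Q = 750.
ΔQ = -335, ΔP = 3.3. Midpoints: P̄ = 14.95, Q̄ = 917.5.
ε = (ΔQ/ΔP)(P̄/Q̄) = (-335/3.3)(14.95/917.5).

-1.65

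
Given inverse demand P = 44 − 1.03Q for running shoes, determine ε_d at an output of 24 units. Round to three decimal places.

-0.780

At Q = 24, P = 44 − 1.03(24) = 19.28.
dP/dQ = −1.03, so dQ/dP = 1/(−1.03) = -0.971.
ε = (dQ/dP)(P/Q) = (-0.971)(19.28/24).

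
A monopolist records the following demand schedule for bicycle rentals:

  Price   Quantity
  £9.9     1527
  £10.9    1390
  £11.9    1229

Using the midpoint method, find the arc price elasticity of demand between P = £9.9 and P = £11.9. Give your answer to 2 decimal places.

-1.18

At P = 9.9, Q = 1527; at P = 11.9, Q = 1229.
ΔQ = -298, ΔP = 2.0. Midpoints: P̄ = 10.90, Q̄ = 1378.0.
ε = (ΔQ/ΔP)(P̄/Q̄) = (-298/2.0)(10.90/1378.0).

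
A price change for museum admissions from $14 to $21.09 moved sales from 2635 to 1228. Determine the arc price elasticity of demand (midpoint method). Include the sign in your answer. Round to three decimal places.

-1.803

ΔQ = 1228 − 2635 = -1407; ΔP = 21.09 − 14 = 7.09.
Midpoints: P̄ = 17.55, Q̄ = 1931.5.
ε = (ΔQ/ΔP)(P̄/Q̄) = (-1407/7.09)(17.55/1931.5).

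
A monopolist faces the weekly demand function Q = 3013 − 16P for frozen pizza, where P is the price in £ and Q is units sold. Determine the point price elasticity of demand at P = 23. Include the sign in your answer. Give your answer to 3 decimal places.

At P = 23, Q = 2645.
dQ/dP = −16.
ε = (dQ/dP)(P/Q) = (-16)(23/2645).
|ε| < 1, so demand is inelastic at this price.

-0.139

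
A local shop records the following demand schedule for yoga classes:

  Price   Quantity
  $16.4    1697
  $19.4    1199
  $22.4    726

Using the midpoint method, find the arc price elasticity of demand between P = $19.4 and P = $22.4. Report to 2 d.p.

-3.42

At P = 19.4, Q = 1199; at P = 22.4, Q = 726.
ΔQ = -473, ΔP = 3.0. Midpoints: P̄ = 20.90, Q̄ = 962.5.
ε = (ΔQ/ΔP)(P̄/Q̄) = (-473/3.0)(20.90/962.5).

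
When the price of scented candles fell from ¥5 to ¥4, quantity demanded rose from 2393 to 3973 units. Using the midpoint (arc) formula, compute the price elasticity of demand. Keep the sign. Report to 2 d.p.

-2.23

ΔQ = 3973 − 2393 = 1580; ΔP = 4 − 5 = -1.
Midpoints: P̄ = 4.50, Q̄ = 3183.0.
ε = (ΔQ/ΔP)(P̄/Q̄) = (1580/-1)(4.50/3183.0).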